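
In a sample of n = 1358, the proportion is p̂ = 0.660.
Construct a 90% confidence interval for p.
(0.639, 0.681)

Proportion CI:
SE = √(p̂(1-p̂)/n) = √(0.660 · 0.340 / 1358) = 0.01285

z* = 1.645
Margin = z* · SE = 1.645 · 0.01285 = 0.0211

CI: 0.660 ± 0.0211 = (0.639, 0.681)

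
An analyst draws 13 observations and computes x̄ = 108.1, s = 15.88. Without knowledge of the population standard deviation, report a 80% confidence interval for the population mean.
(102.13, 114.07)

t-interval (σ unknown):
df = n - 1 = 12
t* = 1.356 for 80% confidence

Margin of error = t* · s/√n = 1.356 · 15.88/√13 = 5.97

CI: (102.13, 114.07)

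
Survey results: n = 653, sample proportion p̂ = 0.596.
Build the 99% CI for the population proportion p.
(0.547, 0.645)

Proportion CI:
SE = √(p̂(1-p̂)/n) = √(0.596 · 0.404 / 653) = 0.01920

z* = 2.576
Margin = z* · SE = 2.576 · 0.01920 = 0.0495

CI: 0.596 ± 0.0495 = (0.547, 0.645)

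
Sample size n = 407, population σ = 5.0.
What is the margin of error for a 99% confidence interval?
Margin of error = 0.64

Margin of error = z* · σ/√n
= 2.576 · 5.0/√407
= 2.576 · 5.0/20.1742
= 0.64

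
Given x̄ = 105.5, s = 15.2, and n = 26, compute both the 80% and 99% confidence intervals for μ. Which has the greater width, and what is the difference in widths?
99% CI is wider by 8.77

df = 25
80% CI: t* = 1.316, (101.58, 109.42), width = 2 · t* · s/√n = 7.85
99% CI: t* = 2.787, (97.19, 113.81), width = 2 · t* · s/√n = 16.62

The 99% CI is wider by 16.62 - 7.85 = 8.77.
Higher confidence requires a wider interval.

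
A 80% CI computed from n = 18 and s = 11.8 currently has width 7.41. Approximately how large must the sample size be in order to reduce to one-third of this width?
n ≈ 162

CI width ∝ 1/√n
To reduce width by factor 3, need √n to grow by 3 → need 3² = 9 times as many samples.

Current: n = 18, width = 7.41
New: n = 162, width ≈ 2.39

Width reduced by factor of 7.41/2.39 = 3.10.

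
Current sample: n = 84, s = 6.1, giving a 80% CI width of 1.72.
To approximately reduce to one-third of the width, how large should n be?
n ≈ 756

CI width ∝ 1/√n
To reduce width by factor 3, need √n to grow by 3 → need 3² = 9 times as many samples.

Current: n = 84, width = 1.72
New: n = 756, width ≈ 0.57

Width reduced by factor of 1.72/0.57 = 3.02.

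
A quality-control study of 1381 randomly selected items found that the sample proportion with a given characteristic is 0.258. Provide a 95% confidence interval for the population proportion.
(0.235, 0.281)

Proportion CI:
SE = √(p̂(1-p̂)/n) = √(0.258 · 0.742 / 1381) = 0.01177

z* = 1.960
Margin = z* · SE = 1.960 · 0.01177 = 0.0231

CI: 0.258 ± 0.0231 = (0.235, 0.281)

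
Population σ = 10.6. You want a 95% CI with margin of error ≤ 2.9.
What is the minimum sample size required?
n ≥ 52

For margin E ≤ 2.9:
n ≥ (z* · σ / E)²
n ≥ (1.960 · 10.6 / 2.9)²
n ≥ 51.32

Minimum n = 52 (rounding up)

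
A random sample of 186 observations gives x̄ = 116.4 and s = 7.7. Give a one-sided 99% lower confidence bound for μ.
μ ≥ 115.07

Lower bound (one-sided):
t* = 2.347 (one-sided for 99%)
Lower bound = x̄ - t* · s/√n = 116.4 - 2.347 · 7.7/√186 = 115.07

We are 99% confident that μ ≥ 115.07.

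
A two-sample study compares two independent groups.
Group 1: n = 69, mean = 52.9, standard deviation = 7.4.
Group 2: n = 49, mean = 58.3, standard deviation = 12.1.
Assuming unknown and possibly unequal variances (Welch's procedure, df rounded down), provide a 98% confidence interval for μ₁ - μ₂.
(-10.03, -0.77)

Difference: x̄₁ - x̄₂ = -5.40
SE = √(s₁²/n₁ + s₂²/n₂) = √(7.4²/69 + 12.1²/49) = 1.9446
df = 73.24 → 73 (Welch–Satterthwaite, rounded down)
t* = 2.379

CI: -5.40 ± 2.379 · 1.9446 = -5.40 ± 4.63 = (-10.03, -0.77)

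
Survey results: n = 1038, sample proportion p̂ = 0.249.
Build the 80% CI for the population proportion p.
(0.232, 0.266)

Proportion CI:
SE = √(p̂(1-p̂)/n) = √(0.249 · 0.751 / 1038) = 0.01342

z* = 1.282
Margin = z* · SE = 1.282 · 0.01342 = 0.0172

CI: 0.249 ± 0.0172 = (0.232, 0.266)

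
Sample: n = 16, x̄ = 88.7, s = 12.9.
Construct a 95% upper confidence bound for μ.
μ ≤ 94.35

Upper bound (one-sided):
t* = 1.753 (one-sided for 95%)
Upper bound = x̄ + t* · s/√n = 88.7 + 1.753 · 12.9/√16 = 94.35

We are 95% confident that μ ≤ 94.35.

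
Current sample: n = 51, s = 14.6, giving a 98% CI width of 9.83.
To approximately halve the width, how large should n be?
n ≈ 204

CI width ∝ 1/√n
To reduce width by factor 2, need √n to grow by 2 → need 2² = 4 times as many samples.

Current: n = 51, width = 9.83
New: n = 204, width ≈ 4.79

Width reduced by factor of 9.83/4.79 = 2.05.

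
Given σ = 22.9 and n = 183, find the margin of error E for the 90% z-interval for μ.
Margin of error = 2.78

Margin of error = z* · σ/√n
= 1.645 · 22.9/√183
= 1.645 · 22.9/13.5277
= 2.78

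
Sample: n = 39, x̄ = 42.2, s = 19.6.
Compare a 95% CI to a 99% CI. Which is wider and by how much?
99% CI is wider by 4.32

df = 38
95% CI: t* = 2.024, (35.85, 48.55), width = 2 · t* · s/√n = 12.70
99% CI: t* = 2.712, (33.69, 50.71), width = 2 · t* · s/√n = 17.02

The 99% CI is wider by 17.02 - 12.70 = 4.32.
Higher confidence requires a wider interval.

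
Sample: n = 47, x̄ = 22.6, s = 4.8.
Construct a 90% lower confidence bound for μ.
μ ≥ 21.69

Lower bound (one-sided):
t* = 1.300 (one-sided for 90%)
Lower bound = x̄ - t* · s/√n = 22.6 - 1.300 · 4.8/√47 = 21.69

We are 90% confident that μ ≥ 21.69.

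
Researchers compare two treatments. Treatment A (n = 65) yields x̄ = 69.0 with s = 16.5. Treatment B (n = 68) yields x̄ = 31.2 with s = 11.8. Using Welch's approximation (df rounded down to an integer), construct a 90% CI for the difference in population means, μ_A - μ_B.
(33.66, 41.94)

Difference: x̄₁ - x̄₂ = 37.80
SE = √(s₁²/n₁ + s₂²/n₂) = √(16.5²/65 + 11.8²/68) = 2.4972
df = 115.50 → 115 (Welch–Satterthwaite, rounded down)
t* = 1.658

CI: 37.80 ± 1.658 · 2.4972 = 37.80 ± 4.14 = (33.66, 41.94)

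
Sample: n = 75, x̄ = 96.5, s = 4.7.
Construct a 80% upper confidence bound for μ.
μ ≤ 96.96

Upper bound (one-sided):
t* = 0.847 (one-sided for 80%)
Upper bound = x̄ + t* · s/√n = 96.5 + 0.847 · 4.7/√75 = 96.96

We are 80% confident that μ ≤ 96.96.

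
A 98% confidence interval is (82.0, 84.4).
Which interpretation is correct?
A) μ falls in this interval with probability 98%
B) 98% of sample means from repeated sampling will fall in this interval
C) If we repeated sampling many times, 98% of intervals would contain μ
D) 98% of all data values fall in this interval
C

A) Wrong — μ is fixed; the randomness lives in the interval, not in μ.
B) Wrong — coverage applies to intervals containing μ, not to future x̄ values.
C) Correct — this is the frequentist long-run coverage interpretation.
D) Wrong — a CI is about the parameter μ, not individual data values.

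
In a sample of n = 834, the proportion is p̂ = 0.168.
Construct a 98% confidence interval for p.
(0.138, 0.198)

Proportion CI:
SE = √(p̂(1-p̂)/n) = √(0.168 · 0.832 / 834) = 0.01295

z* = 2.326
Margin = z* · SE = 2.326 · 0.01295 = 0.0301

CI: 0.168 ± 0.0301 = (0.138, 0.198)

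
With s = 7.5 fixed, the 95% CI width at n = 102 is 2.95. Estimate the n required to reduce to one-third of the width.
n ≈ 918

CI width ∝ 1/√n
To reduce width by factor 3, need √n to grow by 3 → need 3² = 9 times as many samples.

Current: n = 102, width = 2.95
New: n = 918, width ≈ 0.97

Width reduced by factor of 2.95/0.97 = 3.04.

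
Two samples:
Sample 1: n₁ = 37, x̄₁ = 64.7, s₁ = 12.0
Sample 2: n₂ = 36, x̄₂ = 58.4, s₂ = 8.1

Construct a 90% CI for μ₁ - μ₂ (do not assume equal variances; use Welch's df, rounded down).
(2.31, 10.29)

Difference: x̄₁ - x̄₂ = 6.30
SE = √(s₁²/n₁ + s₂²/n₂) = √(12.0²/37 + 8.1²/36) = 2.3905
df = 63.33 → 63 (Welch–Satterthwaite, rounded down)
t* = 1.669

CI: 6.30 ± 1.669 · 2.3905 = 6.30 ± 3.99 = (2.31, 10.29)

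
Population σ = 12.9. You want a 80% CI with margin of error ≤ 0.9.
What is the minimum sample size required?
n ≥ 338

For margin E ≤ 0.9:
n ≥ (z* · σ / E)²
n ≥ (1.282 · 12.9 / 0.9)²
n ≥ 337.65

Minimum n = 338 (rounding up)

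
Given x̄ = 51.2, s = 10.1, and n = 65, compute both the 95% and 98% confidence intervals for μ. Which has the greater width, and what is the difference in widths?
98% CI is wider by 0.97

df = 64
95% CI: t* = 1.998, (48.70, 53.70), width = 2 · t* · s/√n = 5.01
98% CI: t* = 2.386, (48.21, 54.19), width = 2 · t* · s/√n = 5.98

The 98% CI is wider by 5.98 - 5.01 = 0.97.
Higher confidence requires a wider interval.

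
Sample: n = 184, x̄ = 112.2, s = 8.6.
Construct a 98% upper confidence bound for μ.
μ ≤ 113.51

Upper bound (one-sided):
t* = 2.068 (one-sided for 98%)
Upper bound = x̄ + t* · s/√n = 112.2 + 2.068 · 8.6/√184 = 113.51

We are 98% confident that μ ≤ 113.51.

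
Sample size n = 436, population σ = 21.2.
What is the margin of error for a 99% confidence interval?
Margin of error = 2.62

Margin of error = z* · σ/√n
= 2.576 · 21.2/√436
= 2.576 · 21.2/20.8806
= 2.62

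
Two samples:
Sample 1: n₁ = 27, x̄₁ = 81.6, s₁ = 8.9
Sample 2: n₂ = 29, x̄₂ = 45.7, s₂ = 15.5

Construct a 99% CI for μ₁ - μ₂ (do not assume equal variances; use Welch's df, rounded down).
(26.89, 44.91)

Difference: x̄₁ - x̄₂ = 35.90
SE = √(s₁²/n₁ + s₂²/n₂) = √(8.9²/27 + 15.5²/29) = 3.3494
df = 45.23 → 45 (Welch–Satterthwaite, rounded down)
t* = 2.690

CI: 35.90 ± 2.690 · 3.3494 = 35.90 ± 9.01 = (26.89, 44.91)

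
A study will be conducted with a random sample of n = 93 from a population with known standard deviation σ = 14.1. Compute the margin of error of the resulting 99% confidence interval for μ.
Margin of error = 3.77

Margin of error = z* · σ/√n
= 2.576 · 14.1/√93
= 2.576 · 14.1/9.6437
= 3.77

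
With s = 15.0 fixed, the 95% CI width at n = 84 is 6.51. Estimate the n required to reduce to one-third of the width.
n ≈ 756

CI width ∝ 1/√n
To reduce width by factor 3, need √n to grow by 3 → need 3² = 9 times as many samples.

Current: n = 84, width = 6.51
New: n = 756, width ≈ 2.14

Width reduced by factor of 6.51/2.14 = 3.04.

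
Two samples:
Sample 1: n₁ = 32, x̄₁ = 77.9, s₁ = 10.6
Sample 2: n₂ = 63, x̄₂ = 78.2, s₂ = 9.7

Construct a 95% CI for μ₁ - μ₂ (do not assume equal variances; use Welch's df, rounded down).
(-4.78, 4.18)

Difference: x̄₁ - x̄₂ = -0.30
SE = √(s₁²/n₁ + s₂²/n₂) = √(10.6²/32 + 9.7²/63) = 2.2371
df = 57.76 → 57 (Welch–Satterthwaite, rounded down)
t* = 2.002

CI: -0.30 ± 2.002 · 2.2371 = -0.30 ± 4.48 = (-4.78, 4.18)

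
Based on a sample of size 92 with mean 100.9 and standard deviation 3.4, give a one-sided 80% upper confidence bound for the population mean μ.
μ ≤ 101.20

Upper bound (one-sided):
t* = 0.846 (one-sided for 80%)
Upper bound = x̄ + t* · s/√n = 100.9 + 0.846 · 3.4/√92 = 101.20

We are 80% confident that μ ≤ 101.20.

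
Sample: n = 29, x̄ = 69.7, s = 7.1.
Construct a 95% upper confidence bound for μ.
μ ≤ 71.94

Upper bound (one-sided):
t* = 1.701 (one-sided for 95%)
Upper bound = x̄ + t* · s/√n = 69.7 + 1.701 · 7.1/√29 = 71.94

We are 95% confident that μ ≤ 71.94.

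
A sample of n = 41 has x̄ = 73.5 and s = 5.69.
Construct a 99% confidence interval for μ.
(71.10, 75.90)

t-interval (σ unknown):
df = n - 1 = 40
t* = 2.704 for 99% confidence

Margin of error = t* · s/√n = 2.704 · 5.69/√41 = 2.40

CI: (71.10, 75.90)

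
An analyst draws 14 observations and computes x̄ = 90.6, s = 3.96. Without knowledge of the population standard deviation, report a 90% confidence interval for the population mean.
(88.73, 92.47)

t-interval (σ unknown):
df = n - 1 = 13
t* = 1.771 for 90% confidence

Margin of error = t* · s/√n = 1.771 · 3.96/√14 = 1.87

CI: (88.73, 92.47)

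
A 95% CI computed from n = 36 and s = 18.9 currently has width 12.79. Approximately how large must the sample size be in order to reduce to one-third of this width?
n ≈ 324

CI width ∝ 1/√n
To reduce width by factor 3, need √n to grow by 3 → need 3² = 9 times as many samples.

Current: n = 36, width = 12.79
New: n = 324, width ≈ 4.13

Width reduced by factor of 12.79/4.13 = 3.10.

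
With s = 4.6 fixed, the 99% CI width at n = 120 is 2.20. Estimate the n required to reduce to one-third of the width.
n ≈ 1080

CI width ∝ 1/√n
To reduce width by factor 3, need √n to grow by 3 → need 3² = 9 times as many samples.

Current: n = 120, width = 2.20
New: n = 1080, width ≈ 0.72

Width reduced by factor of 2.20/0.72 = 3.06.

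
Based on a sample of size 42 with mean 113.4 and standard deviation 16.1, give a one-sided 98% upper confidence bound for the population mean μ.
μ ≤ 118.67

Upper bound (one-sided):
t* = 2.121 (one-sided for 98%)
Upper bound = x̄ + t* · s/√n = 113.4 + 2.121 · 16.1/√42 = 118.67

We are 98% confident that μ ≤ 118.67.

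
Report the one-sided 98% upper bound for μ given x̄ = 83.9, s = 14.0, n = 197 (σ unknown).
μ ≤ 85.96

Upper bound (one-sided):
t* = 2.068 (one-sided for 98%)
Upper bound = x̄ + t* · s/√n = 83.9 + 2.068 · 14.0/√197 = 85.96

We are 98% confident that μ ≤ 85.96.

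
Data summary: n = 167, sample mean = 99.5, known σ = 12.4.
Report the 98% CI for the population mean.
(97.27, 101.73)

z-interval (σ known):
z* = 2.326 for 98% confidence

Margin of error = z* · σ/√n = 2.326 · 12.4/√167 = 2.23

CI: (99.5 - 2.23, 99.5 + 2.23) = (97.27, 101.73)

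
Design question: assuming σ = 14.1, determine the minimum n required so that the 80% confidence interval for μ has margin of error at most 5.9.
n ≥ 10

For margin E ≤ 5.9:
n ≥ (z* · σ / E)²
n ≥ (1.282 · 14.1 / 5.9)²
n ≥ 9.39

Minimum n = 10 (rounding up)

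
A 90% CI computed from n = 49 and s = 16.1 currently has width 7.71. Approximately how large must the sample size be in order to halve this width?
n ≈ 196

CI width ∝ 1/√n
To reduce width by factor 2, need √n to grow by 2 → need 2² = 4 times as many samples.

Current: n = 49, width = 7.71
New: n = 196, width ≈ 3.80

Width reduced by factor of 7.71/3.80 = 2.03.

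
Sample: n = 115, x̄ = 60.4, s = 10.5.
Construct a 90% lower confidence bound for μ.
μ ≥ 59.14

Lower bound (one-sided):
t* = 1.289 (one-sided for 90%)
Lower bound = x̄ - t* · s/√n = 60.4 - 1.289 · 10.5/√115 = 59.14

We are 90% confident that μ ≥ 59.14.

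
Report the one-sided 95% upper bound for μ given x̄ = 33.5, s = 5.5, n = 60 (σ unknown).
μ ≤ 34.69

Upper bound (one-sided):
t* = 1.671 (one-sided for 95%)
Upper bound = x̄ + t* · s/√n = 33.5 + 1.671 · 5.5/√60 = 34.69

We are 95% confident that μ ≤ 34.69.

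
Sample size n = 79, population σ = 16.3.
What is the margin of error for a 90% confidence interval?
Margin of error = 3.02

Margin of error = z* · σ/√n
= 1.645 · 16.3/√79
= 1.645 · 16.3/8.8882
= 3.02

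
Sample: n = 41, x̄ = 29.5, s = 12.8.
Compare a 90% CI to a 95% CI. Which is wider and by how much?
95% CI is wider by 1.35

df = 40
90% CI: t* = 1.684, (26.13, 32.87), width = 2 · t* · s/√n = 6.73
95% CI: t* = 2.021, (25.46, 33.54), width = 2 · t* · s/√n = 8.08

The 95% CI is wider by 8.08 - 6.73 = 1.35.
Higher confidence requires a wider interval.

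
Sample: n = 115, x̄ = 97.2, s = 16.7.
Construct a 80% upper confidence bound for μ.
μ ≤ 98.52

Upper bound (one-sided):
t* = 0.845 (one-sided for 80%)
Upper bound = x̄ + t* · s/√n = 97.2 + 0.845 · 16.7/√115 = 98.52

We are 80% confident that μ ≤ 98.52.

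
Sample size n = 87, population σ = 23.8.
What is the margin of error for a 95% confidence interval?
Margin of error = 5.00

Margin of error = z* · σ/√n
= 1.960 · 23.8/√87
= 1.960 · 23.8/9.3274
= 5.00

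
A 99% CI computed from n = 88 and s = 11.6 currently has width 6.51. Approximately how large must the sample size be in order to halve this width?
n ≈ 352

CI width ∝ 1/√n
To reduce width by factor 2, need √n to grow by 2 → need 2² = 4 times as many samples.

Current: n = 88, width = 6.51
New: n = 352, width ≈ 3.20

Width reduced by factor of 6.51/3.20 = 2.03.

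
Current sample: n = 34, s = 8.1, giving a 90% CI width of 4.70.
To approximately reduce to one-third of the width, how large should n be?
n ≈ 306

CI width ∝ 1/√n
To reduce width by factor 3, need √n to grow by 3 → need 3² = 9 times as many samples.

Current: n = 34, width = 4.70
New: n = 306, width ≈ 1.53

Width reduced by factor of 4.70/1.53 = 3.07.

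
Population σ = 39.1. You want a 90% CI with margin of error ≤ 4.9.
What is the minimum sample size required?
n ≥ 173

For margin E ≤ 4.9:
n ≥ (z* · σ / E)²
n ≥ (1.645 · 39.1 / 4.9)²
n ≥ 172.30

Minimum n = 173 (rounding up)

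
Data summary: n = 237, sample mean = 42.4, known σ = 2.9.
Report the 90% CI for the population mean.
(42.09, 42.71)

z-interval (σ known):
z* = 1.645 for 90% confidence

Margin of error = z* · σ/√n = 1.645 · 2.9/√237 = 0.31

CI: (42.4 - 0.31, 42.4 + 0.31) = (42.09, 42.71)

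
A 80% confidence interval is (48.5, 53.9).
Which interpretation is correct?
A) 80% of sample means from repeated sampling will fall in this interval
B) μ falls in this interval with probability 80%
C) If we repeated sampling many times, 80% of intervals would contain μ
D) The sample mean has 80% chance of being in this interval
C

A) Wrong — coverage applies to intervals containing μ, not to future x̄ values.
B) Wrong — μ is fixed; the randomness lives in the interval, not in μ.
C) Correct — this is the frequentist long-run coverage interpretation.
D) Wrong — x̄ is observed and sits in the interval by construction.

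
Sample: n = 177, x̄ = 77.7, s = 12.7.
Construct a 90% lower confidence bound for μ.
μ ≥ 76.47

Lower bound (one-sided):
t* = 1.286 (one-sided for 90%)
Lower bound = x̄ - t* · s/√n = 77.7 - 1.286 · 12.7/√177 = 76.47

We are 90% confident that μ ≥ 76.47.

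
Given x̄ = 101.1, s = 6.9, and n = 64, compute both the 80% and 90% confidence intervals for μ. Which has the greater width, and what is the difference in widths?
90% CI is wider by 0.65

df = 63
80% CI: t* = 1.295, (99.98, 102.22), width = 2 · t* · s/√n = 2.23
90% CI: t* = 1.669, (99.66, 102.54), width = 2 · t* · s/√n = 2.88

The 90% CI is wider by 2.88 - 2.23 = 0.65.
Higher confidence requires a wider interval.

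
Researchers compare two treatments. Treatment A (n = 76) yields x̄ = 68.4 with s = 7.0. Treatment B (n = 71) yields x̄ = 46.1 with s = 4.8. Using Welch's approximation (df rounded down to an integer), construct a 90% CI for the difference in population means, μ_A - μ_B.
(20.67, 23.93)

Difference: x̄₁ - x̄₂ = 22.30
SE = √(s₁²/n₁ + s₂²/n₂) = √(7.0²/76 + 4.8²/71) = 0.9845
df = 133.31 → 133 (Welch–Satterthwaite, rounded down)
t* = 1.656

CI: 22.30 ± 1.656 · 0.9845 = 22.30 ± 1.63 = (20.67, 23.93)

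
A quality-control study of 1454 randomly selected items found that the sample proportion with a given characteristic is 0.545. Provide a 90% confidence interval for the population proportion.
(0.524, 0.566)

Proportion CI:
SE = √(p̂(1-p̂)/n) = √(0.545 · 0.455 / 1454) = 0.01306

z* = 1.645
Margin = z* · SE = 1.645 · 0.01306 = 0.0215

CI: 0.545 ± 0.0215 = (0.524, 0.566)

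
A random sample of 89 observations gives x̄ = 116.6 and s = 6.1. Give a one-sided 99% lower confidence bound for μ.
μ ≥ 115.07

Lower bound (one-sided):
t* = 2.369 (one-sided for 99%)
Lower bound = x̄ - t* · s/√n = 116.6 - 2.369 · 6.1/√89 = 115.07

We are 99% confident that μ ≥ 115.07.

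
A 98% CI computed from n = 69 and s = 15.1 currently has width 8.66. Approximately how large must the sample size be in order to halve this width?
n ≈ 276

CI width ∝ 1/√n
To reduce width by factor 2, need √n to grow by 2 → need 2² = 4 times as many samples.

Current: n = 69, width = 8.66
New: n = 276, width ≈ 4.25

Width reduced by factor of 8.66/4.25 = 2.04.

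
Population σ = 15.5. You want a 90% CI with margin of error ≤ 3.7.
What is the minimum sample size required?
n ≥ 48

For margin E ≤ 3.7:
n ≥ (z* · σ / E)²
n ≥ (1.645 · 15.5 / 3.7)²
n ≥ 47.49

Minimum n = 48 (rounding up)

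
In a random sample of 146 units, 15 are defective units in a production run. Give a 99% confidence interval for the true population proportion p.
(0.038, 0.167)

Proportion CI:
p̂ = 15/146 = 0.10274
SE = √(p̂(1-p̂)/n) = √(0.10274 · 0.89726 / 146) = 0.02513

z* = 2.576
Margin = z* · SE = 2.576 · 0.02513 = 0.0647

CI: 0.10274 ± 0.0647 = (0.038, 0.167)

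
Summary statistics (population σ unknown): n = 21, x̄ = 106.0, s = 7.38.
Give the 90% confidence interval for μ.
(103.22, 108.78)

t-interval (σ unknown):
df = n - 1 = 20
t* = 1.725 for 90% confidence

Margin of error = t* · s/√n = 1.725 · 7.38/√21 = 2.78

CI: (103.22, 108.78)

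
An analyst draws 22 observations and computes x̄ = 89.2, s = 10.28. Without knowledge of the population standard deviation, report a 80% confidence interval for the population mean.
(86.30, 92.10)

t-interval (σ unknown):
df = n - 1 = 21
t* = 1.323 for 80% confidence

Margin of error = t* · s/√n = 1.323 · 10.28/√22 = 2.90

CI: (86.30, 92.10)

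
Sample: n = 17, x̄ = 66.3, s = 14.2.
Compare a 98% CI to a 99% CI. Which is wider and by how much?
99% CI is wider by 2.33

df = 16
98% CI: t* = 2.583, (57.40, 75.20), width = 2 · t* · s/√n = 17.79
99% CI: t* = 2.921, (56.24, 76.36), width = 2 · t* · s/√n = 20.12

The 99% CI is wider by 20.12 - 17.79 = 2.33.
Higher confidence requires a wider interval.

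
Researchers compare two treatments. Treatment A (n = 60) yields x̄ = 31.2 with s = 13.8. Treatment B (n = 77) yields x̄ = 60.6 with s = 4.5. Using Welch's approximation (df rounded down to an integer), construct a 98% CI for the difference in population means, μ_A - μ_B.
(-33.82, -24.98)

Difference: x̄₁ - x̄₂ = -29.40
SE = √(s₁²/n₁ + s₂²/n₂) = √(13.8²/60 + 4.5²/77) = 1.8539
df = 68.82 → 68 (Welch–Satterthwaite, rounded down)
t* = 2.382

CI: -29.40 ± 2.382 · 1.8539 = -29.40 ± 4.42 = (-33.82, -24.98)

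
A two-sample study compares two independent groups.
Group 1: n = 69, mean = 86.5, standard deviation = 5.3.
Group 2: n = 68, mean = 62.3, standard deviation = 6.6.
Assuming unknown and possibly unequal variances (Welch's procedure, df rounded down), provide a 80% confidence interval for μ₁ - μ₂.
(22.88, 25.52)

Difference: x̄₁ - x̄₂ = 24.20
SE = √(s₁²/n₁ + s₂²/n₂) = √(5.3²/69 + 6.6²/68) = 1.0236
df = 128.20 → 128 (Welch–Satterthwaite, rounded down)
t* = 1.288

CI: 24.20 ± 1.288 · 1.0236 = 24.20 ± 1.32 = (22.88, 25.52)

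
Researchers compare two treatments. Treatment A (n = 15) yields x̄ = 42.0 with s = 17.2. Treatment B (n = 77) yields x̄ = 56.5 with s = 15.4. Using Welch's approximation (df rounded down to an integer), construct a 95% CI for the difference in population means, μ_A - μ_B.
(-24.53, -4.47)

Difference: x̄₁ - x̄₂ = -14.50
SE = √(s₁²/n₁ + s₂²/n₂) = √(17.2²/15 + 15.4²/77) = 4.7752
df = 18.63 → 18 (Welch–Satterthwaite, rounded down)
t* = 2.101

CI: -14.50 ± 2.101 · 4.7752 = -14.50 ± 10.03 = (-24.53, -4.47)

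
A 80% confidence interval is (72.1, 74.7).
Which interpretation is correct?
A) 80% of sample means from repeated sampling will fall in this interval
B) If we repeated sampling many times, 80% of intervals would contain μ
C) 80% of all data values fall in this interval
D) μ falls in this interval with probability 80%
B

A) Wrong — coverage applies to intervals containing μ, not to future x̄ values.
B) Correct — this is the frequentist long-run coverage interpretation.
C) Wrong — a CI is about the parameter μ, not individual data values.
D) Wrong — μ is fixed; the randomness lives in the interval, not in μ.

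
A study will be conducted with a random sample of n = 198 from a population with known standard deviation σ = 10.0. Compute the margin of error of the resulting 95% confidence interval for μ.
Margin of error = 1.39

Margin of error = z* · σ/√n
= 1.960 · 10.0/√198
= 1.960 · 10.0/14.0712
= 1.39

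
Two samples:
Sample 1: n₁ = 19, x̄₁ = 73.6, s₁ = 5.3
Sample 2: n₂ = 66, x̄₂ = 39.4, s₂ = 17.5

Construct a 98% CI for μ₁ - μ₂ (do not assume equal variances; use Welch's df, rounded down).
(28.33, 40.07)

Difference: x̄₁ - x̄₂ = 34.20
SE = √(s₁²/n₁ + s₂²/n₂) = √(5.3²/19 + 17.5²/66) = 2.4736
df = 82.70 → 82 (Welch–Satterthwaite, rounded down)
t* = 2.373

CI: 34.20 ± 2.373 · 2.4736 = 34.20 ± 5.87 = (28.33, 40.07)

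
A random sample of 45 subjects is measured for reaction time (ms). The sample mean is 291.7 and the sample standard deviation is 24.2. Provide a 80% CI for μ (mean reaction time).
(287.01, 296.39)

t-interval (σ unknown):
df = n - 1 = 44
t* = 1.301 for 80% confidence

Margin of error = t* · s/√n = 1.301 · 24.2/√45 = 4.69

CI: (287.01, 296.39)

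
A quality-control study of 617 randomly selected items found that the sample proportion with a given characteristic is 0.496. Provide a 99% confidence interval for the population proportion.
(0.444, 0.548)

Proportion CI:
SE = √(p̂(1-p̂)/n) = √(0.496 · 0.504 / 617) = 0.02013

z* = 2.576
Margin = z* · SE = 2.576 · 0.02013 = 0.0519

CI: 0.496 ± 0.0519 = (0.444, 0.548)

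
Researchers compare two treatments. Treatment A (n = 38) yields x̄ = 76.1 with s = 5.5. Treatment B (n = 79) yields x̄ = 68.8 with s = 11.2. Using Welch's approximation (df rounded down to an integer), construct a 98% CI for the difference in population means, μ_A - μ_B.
(3.66, 10.94)

Difference: x̄₁ - x̄₂ = 7.30
SE = √(s₁²/n₁ + s₂²/n₂) = √(5.5²/38 + 11.2²/79) = 1.5440
df = 114.92 → 114 (Welch–Satterthwaite, rounded down)
t* = 2.360

CI: 7.30 ± 2.360 · 1.5440 = 7.30 ± 3.64 = (3.66, 10.94)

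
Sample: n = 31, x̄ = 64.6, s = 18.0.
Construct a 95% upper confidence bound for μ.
μ ≤ 70.09

Upper bound (one-sided):
t* = 1.697 (one-sided for 95%)
Upper bound = x̄ + t* · s/√n = 64.6 + 1.697 · 18.0/√31 = 70.09

We are 95% confident that μ ≤ 70.09.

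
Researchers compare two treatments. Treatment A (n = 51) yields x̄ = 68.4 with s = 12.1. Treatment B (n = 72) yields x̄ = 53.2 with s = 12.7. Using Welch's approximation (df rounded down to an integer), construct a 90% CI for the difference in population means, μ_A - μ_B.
(11.45, 18.95)

Difference: x̄₁ - x̄₂ = 15.20
SE = √(s₁²/n₁ + s₂²/n₂) = √(12.1²/51 + 12.7²/72) = 2.2607
df = 110.92 → 110 (Welch–Satterthwaite, rounded down)
t* = 1.659

CI: 15.20 ± 1.659 · 2.2607 = 15.20 ± 3.75 = (11.45, 18.95)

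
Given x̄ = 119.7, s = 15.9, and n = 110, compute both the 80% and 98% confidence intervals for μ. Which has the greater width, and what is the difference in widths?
98% CI is wider by 3.25

df = 109
80% CI: t* = 1.289, (117.75, 121.65), width = 2 · t* · s/√n = 3.91
98% CI: t* = 2.361, (116.12, 123.28), width = 2 · t* · s/√n = 7.16

The 98% CI is wider by 7.16 - 3.91 = 3.25.
Higher confidence requires a wider interval.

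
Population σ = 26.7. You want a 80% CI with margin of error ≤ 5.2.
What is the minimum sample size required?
n ≥ 44

For margin E ≤ 5.2:
n ≥ (z* · σ / E)²
n ≥ (1.282 · 26.7 / 5.2)²
n ≥ 43.33

Minimum n = 44 (rounding up)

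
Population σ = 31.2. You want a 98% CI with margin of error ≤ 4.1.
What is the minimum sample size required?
n ≥ 314

For margin E ≤ 4.1:
n ≥ (z* · σ / E)²
n ≥ (2.326 · 31.2 / 4.1)²
n ≥ 313.30

Minimum n = 314 (rounding up)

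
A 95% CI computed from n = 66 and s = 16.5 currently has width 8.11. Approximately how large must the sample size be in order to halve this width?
n ≈ 264

CI width ∝ 1/√n
To reduce width by factor 2, need √n to grow by 2 → need 2² = 4 times as many samples.

Current: n = 66, width = 8.11
New: n = 264, width ≈ 4.00

Width reduced by factor of 8.11/4.00 = 2.03.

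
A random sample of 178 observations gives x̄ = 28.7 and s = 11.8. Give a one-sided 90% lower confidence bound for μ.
μ ≥ 27.56

Lower bound (one-sided):
t* = 1.286 (one-sided for 90%)
Lower bound = x̄ - t* · s/√n = 28.7 - 1.286 · 11.8/√178 = 27.56

We are 90% confident that μ ≥ 27.56.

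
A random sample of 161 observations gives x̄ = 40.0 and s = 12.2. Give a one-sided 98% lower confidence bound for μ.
μ ≥ 38.01

Lower bound (one-sided):
t* = 2.071 (one-sided for 98%)
Lower bound = x̄ - t* · s/√n = 40.0 - 2.071 · 12.2/√161 = 38.01

We are 98% confident that μ ≥ 38.01.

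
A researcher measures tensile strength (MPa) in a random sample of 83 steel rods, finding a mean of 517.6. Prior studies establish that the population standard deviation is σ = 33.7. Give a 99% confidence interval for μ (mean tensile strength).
(508.07, 527.13)

z-interval (σ known):
z* = 2.576 for 99% confidence

Margin of error = z* · σ/√n = 2.576 · 33.7/√83 = 9.53

CI: (517.6 - 9.53, 517.6 + 9.53) = (508.07, 527.13)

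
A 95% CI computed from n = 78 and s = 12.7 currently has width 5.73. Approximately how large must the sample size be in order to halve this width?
n ≈ 312

CI width ∝ 1/√n
To reduce width by factor 2, need √n to grow by 2 → need 2² = 4 times as many samples.

Current: n = 78, width = 5.73
New: n = 312, width ≈ 2.83

Width reduced by factor of 5.73/2.83 = 2.02.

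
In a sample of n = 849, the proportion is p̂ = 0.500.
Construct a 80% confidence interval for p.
(0.478, 0.522)

Proportion CI:
SE = √(p̂(1-p̂)/n) = √(0.500 · 0.500 / 849) = 0.01716

z* = 1.282
Margin = z* · SE = 1.282 · 0.01716 = 0.0220

CI: 0.500 ± 0.0220 = (0.478, 0.522)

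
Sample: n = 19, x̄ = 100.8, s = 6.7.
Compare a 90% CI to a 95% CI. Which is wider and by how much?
95% CI is wider by 1.13

df = 18
90% CI: t* = 1.734, (98.13, 103.47), width = 2 · t* · s/√n = 5.33
95% CI: t* = 2.101, (97.57, 104.03), width = 2 · t* · s/√n = 6.46

The 95% CI is wider by 6.46 - 5.33 = 1.13.
Higher confidence requires a wider interval.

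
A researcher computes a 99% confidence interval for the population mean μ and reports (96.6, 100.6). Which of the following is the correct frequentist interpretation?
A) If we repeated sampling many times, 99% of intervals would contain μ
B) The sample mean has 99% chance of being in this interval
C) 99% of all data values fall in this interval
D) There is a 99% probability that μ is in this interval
A

A) Correct — this is the frequentist long-run coverage interpretation.
B) Wrong — x̄ is observed and sits in the interval by construction.
C) Wrong — a CI is about the parameter μ, not individual data values.
D) Wrong — μ is fixed; the randomness lives in the interval, not in μ.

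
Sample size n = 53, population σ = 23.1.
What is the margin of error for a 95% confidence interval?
Margin of error = 6.22

Margin of error = z* · σ/√n
= 1.960 · 23.1/√53
= 1.960 · 23.1/7.2801
= 6.22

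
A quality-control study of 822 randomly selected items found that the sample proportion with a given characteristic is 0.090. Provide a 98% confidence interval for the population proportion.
(0.067, 0.113)

Proportion CI:
SE = √(p̂(1-p̂)/n) = √(0.090 · 0.910 / 822) = 0.00998

z* = 2.326
Margin = z* · SE = 2.326 · 0.00998 = 0.0232

CI: 0.090 ± 0.0232 = (0.067, 0.113)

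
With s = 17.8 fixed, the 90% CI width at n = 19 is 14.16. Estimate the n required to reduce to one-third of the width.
n ≈ 171

CI width ∝ 1/√n
To reduce width by factor 3, need √n to grow by 3 → need 3² = 9 times as many samples.

Current: n = 19, width = 14.16
New: n = 171, width ≈ 4.50

Width reduced by factor of 14.16/4.50 = 3.15.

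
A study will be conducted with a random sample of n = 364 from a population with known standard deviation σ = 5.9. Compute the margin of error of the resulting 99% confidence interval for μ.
Margin of error = 0.80

Margin of error = z* · σ/√n
= 2.576 · 5.9/√364
= 2.576 · 5.9/19.0788
= 0.80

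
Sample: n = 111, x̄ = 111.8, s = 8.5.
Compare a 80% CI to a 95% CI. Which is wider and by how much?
95% CI is wider by 1.12

df = 110
80% CI: t* = 1.289, (110.76, 112.84), width = 2 · t* · s/√n = 2.08
95% CI: t* = 1.982, (110.20, 113.40), width = 2 · t* · s/√n = 3.20

The 95% CI is wider by 3.20 - 2.08 = 1.12.
Higher confidence requires a wider interval.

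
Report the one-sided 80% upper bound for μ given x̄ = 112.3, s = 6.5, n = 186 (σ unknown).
μ ≤ 112.70

Upper bound (one-sided):
t* = 0.844 (one-sided for 80%)
Upper bound = x̄ + t* · s/√n = 112.3 + 0.844 · 6.5/√186 = 112.70

We are 80% confident that μ ≤ 112.70.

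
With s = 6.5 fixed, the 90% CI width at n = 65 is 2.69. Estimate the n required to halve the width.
n ≈ 260

CI width ∝ 1/√n
To reduce width by factor 2, need √n to grow by 2 → need 2² = 4 times as many samples.

Current: n = 65, width = 2.69
New: n = 260, width ≈ 1.33

Width reduced by factor of 2.69/1.33 = 2.02.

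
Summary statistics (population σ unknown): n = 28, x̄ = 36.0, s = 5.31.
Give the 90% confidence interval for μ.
(34.29, 37.71)

t-interval (σ unknown):
df = n - 1 = 27
t* = 1.703 for 90% confidence

Margin of error = t* · s/√n = 1.703 · 5.31/√28 = 1.71

CI: (34.29, 37.71)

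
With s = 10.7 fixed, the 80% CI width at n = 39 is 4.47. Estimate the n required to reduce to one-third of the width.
n ≈ 351

CI width ∝ 1/√n
To reduce width by factor 3, need √n to grow by 3 → need 3² = 9 times as many samples.

Current: n = 39, width = 4.47
New: n = 351, width ≈ 1.47

Width reduced by factor of 4.47/1.47 = 3.04.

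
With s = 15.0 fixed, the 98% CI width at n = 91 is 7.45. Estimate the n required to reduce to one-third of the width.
n ≈ 819

CI width ∝ 1/√n
To reduce width by factor 3, need √n to grow by 3 → need 3² = 9 times as many samples.

Current: n = 91, width = 7.45
New: n = 819, width ≈ 2.44

Width reduced by factor of 7.45/2.44 = 3.05.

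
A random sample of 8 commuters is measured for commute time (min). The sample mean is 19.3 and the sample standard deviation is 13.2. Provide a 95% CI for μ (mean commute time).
(8.26, 30.34)

t-interval (σ unknown):
df = n - 1 = 7
t* = 2.365 for 95% confidence

Margin of error = t* · s/√n = 2.365 · 13.2/√8 = 11.04

CI: (8.26, 30.34)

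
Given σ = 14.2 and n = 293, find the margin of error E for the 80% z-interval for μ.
Margin of error = 1.06

Margin of error = z* · σ/√n
= 1.282 · 14.2/√293
= 1.282 · 14.2/17.1172
= 1.06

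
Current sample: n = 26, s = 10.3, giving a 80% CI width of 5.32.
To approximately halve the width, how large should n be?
n ≈ 104

CI width ∝ 1/√n
To reduce width by factor 2, need √n to grow by 2 → need 2² = 4 times as many samples.

Current: n = 26, width = 5.32
New: n = 104, width ≈ 2.61

Width reduced by factor of 5.32/2.61 = 2.04.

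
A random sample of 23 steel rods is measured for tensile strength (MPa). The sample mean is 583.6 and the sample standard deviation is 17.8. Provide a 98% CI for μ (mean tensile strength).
(574.29, 592.91)

t-interval (σ unknown):
df = n - 1 = 22
t* = 2.508 for 98% confidence

Margin of error = t* · s/√n = 2.508 · 17.8/√23 = 9.31

CI: (574.29, 592.91)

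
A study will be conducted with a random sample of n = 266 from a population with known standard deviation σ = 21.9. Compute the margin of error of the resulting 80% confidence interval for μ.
Margin of error = 1.72

Margin of error = z* · σ/√n
= 1.282 · 21.9/√266
= 1.282 · 21.9/16.3095
= 1.72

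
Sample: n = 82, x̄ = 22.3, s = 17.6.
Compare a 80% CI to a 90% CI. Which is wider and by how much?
90% CI is wider by 1.45

df = 81
80% CI: t* = 1.292, (19.79, 24.81), width = 2 · t* · s/√n = 5.02
90% CI: t* = 1.664, (19.07, 25.53), width = 2 · t* · s/√n = 6.47

The 90% CI is wider by 6.47 - 5.02 = 1.45.
Higher confidence requires a wider interval.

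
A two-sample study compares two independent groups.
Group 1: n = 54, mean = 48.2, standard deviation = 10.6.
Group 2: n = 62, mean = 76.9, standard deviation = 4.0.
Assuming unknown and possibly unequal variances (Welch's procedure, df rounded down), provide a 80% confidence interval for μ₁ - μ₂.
(-30.68, -26.72)

Difference: x̄₁ - x̄₂ = -28.70
SE = √(s₁²/n₁ + s₂²/n₂) = √(10.6²/54 + 4.0²/62) = 1.5293
df = 66.08 → 66 (Welch–Satterthwaite, rounded down)
t* = 1.295

CI: -28.70 ± 1.295 · 1.5293 = -28.70 ± 1.98 = (-30.68, -26.72)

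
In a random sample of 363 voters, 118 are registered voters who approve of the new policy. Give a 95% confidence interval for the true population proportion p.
(0.277, 0.373)

Proportion CI:
p̂ = 118/363 = 0.32507
SE = √(p̂(1-p̂)/n) = √(0.32507 · 0.67493 / 363) = 0.02458

z* = 1.960
Margin = z* · SE = 1.960 · 0.02458 = 0.0482

CI: 0.32507 ± 0.0482 = (0.277, 0.373)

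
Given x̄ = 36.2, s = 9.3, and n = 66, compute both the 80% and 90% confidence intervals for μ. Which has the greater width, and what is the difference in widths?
90% CI is wider by 0.86

df = 65
80% CI: t* = 1.295, (34.72, 37.68), width = 2 · t* · s/√n = 2.96
90% CI: t* = 1.669, (34.29, 38.11), width = 2 · t* · s/√n = 3.82

The 90% CI is wider by 3.82 - 2.96 = 0.86.
Higher confidence requires a wider interval.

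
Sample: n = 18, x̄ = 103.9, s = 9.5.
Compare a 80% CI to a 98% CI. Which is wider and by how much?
98% CI is wider by 5.53

df = 17
80% CI: t* = 1.333, (100.92, 106.88), width = 2 · t* · s/√n = 5.97
98% CI: t* = 2.567, (98.15, 109.65), width = 2 · t* · s/√n = 11.50

The 98% CI is wider by 11.50 - 5.97 = 5.53.
Higher confidence requires a wider interval.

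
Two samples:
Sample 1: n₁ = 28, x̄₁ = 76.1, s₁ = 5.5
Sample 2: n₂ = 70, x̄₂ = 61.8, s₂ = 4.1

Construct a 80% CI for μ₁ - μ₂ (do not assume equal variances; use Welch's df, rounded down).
(12.80, 15.80)

Difference: x̄₁ - x̄₂ = 14.30
SE = √(s₁²/n₁ + s₂²/n₂) = √(5.5²/28 + 4.1²/70) = 1.1491
df = 39.57 → 39 (Welch–Satterthwaite, rounded down)
t* = 1.304

CI: 14.30 ± 1.304 · 1.1491 = 14.30 ± 1.50 = (12.80, 15.80)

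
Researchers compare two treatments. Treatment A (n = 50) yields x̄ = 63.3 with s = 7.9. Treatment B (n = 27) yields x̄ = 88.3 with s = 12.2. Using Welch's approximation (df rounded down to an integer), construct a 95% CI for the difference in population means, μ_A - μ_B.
(-30.26, -19.74)

Difference: x̄₁ - x̄₂ = -25.00
SE = √(s₁²/n₁ + s₂²/n₂) = √(7.9²/50 + 12.2²/27) = 2.6002
df = 38.07 → 38 (Welch–Satterthwaite, rounded down)
t* = 2.024

CI: -25.00 ± 2.024 · 2.6002 = -25.00 ± 5.26 = (-30.26, -19.74)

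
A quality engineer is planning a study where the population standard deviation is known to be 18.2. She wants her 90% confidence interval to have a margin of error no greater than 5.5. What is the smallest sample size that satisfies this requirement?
n ≥ 30

For margin E ≤ 5.5:
n ≥ (z* · σ / E)²
n ≥ (1.645 · 18.2 / 5.5)²
n ≥ 29.63

Minimum n = 30 (rounding up)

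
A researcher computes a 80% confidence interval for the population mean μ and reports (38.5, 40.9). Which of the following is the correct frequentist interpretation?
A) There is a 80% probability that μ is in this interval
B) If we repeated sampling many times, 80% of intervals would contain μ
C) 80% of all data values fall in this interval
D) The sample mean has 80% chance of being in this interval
B

A) Wrong — μ is fixed; the randomness lives in the interval, not in μ.
B) Correct — this is the frequentist long-run coverage interpretation.
C) Wrong — a CI is about the parameter μ, not individual data values.
D) Wrong — x̄ is observed and sits in the interval by construction.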